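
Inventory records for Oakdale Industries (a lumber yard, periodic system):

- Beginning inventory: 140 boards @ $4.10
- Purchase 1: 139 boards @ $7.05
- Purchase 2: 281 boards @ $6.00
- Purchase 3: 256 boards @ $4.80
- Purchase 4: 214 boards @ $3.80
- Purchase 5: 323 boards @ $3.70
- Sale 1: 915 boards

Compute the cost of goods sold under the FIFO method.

Sale 1 (915) [FIFO — oldest first]: 140 @ $4.10 + 139 @ $7.05 + 281 @ $6.00 + 256 @ $4.80 + 99 @ $3.80 = $4,844.95
Ending inventory: 115 @ $3.80 + 323 @ $3.70 = $1,632.10
Check: goods available $6,477.05 = COGS $4,844.95 + ending $1,632.10

COGS = $4,844.95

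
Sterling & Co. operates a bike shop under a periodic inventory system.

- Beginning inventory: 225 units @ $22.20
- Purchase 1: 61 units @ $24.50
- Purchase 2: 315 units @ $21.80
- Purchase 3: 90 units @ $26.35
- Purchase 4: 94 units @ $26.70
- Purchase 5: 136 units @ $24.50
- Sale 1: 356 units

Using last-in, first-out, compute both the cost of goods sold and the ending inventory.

Sale 1 (356) [LIFO — newest first]: 136 @ $24.50 + 94 @ $26.70 + 90 @ $26.35 + 36 @ $21.80 = $8,998.10
Ending inventory: 225 @ $22.20 + 61 @ $24.50 + 279 @ $21.80 = $12,571.70

COGS = $8,998.10; ending inventory = $12,571.70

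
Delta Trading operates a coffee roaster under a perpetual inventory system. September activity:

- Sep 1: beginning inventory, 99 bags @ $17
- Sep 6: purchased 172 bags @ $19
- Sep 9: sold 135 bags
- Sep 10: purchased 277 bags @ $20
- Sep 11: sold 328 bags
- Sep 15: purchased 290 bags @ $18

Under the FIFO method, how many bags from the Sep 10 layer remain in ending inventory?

Sep 9, 135 sold [FIFO — oldest first]: 99 @ $17 + 36 @ $19 = $2,367
Sep 11, 328 sold [FIFO — oldest first]: 136 @ $19 + 192 @ $20 = $6,424
Total COGS = $2,367 + $6,424 = $8,791
Ending inventory: 85 @ $20 + 290 @ $18 = $6,920
Check: goods available $15,711 = COGS $8,791 + ending $6,920

85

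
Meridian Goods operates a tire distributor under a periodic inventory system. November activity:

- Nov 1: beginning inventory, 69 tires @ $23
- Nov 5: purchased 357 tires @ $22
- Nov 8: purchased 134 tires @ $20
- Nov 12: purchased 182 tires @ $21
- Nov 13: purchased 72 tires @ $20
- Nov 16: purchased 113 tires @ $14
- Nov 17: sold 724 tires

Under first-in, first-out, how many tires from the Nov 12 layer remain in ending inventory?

Nov 17, 724 sold [FIFO — oldest first]: 69 @ $23 + 357 @ $22 + 134 @ $20 + 164 @ $21 = $15,565
Ending inventory: 18 @ $21 + 72 @ $20 + 113 @ $14 = $3,400
Check: goods available $18,965 = COGS $15,565 + ending $3,400

18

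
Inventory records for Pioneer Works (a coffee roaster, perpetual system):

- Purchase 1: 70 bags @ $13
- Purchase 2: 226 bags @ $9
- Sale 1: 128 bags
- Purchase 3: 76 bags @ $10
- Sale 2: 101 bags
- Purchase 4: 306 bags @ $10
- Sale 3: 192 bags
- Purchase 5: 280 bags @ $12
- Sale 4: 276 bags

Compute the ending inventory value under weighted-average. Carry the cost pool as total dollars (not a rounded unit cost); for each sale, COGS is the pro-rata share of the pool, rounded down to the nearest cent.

After Purchase 1: 70 on hand, pool $910.00 (≈ $13.0000 each)
After Purchase 2: 296 on hand, pool $2,944.00 (≈ $9.9459 each)
Sale 1, sell 128: 128/296 × $2,944.00 → $1,273.08
After Purchase 3: 244 on hand, pool $2,430.92 (≈ $9.9628 each)
Sale 2, sell 101: 101/244 × $2,430.92 → $1,006.24
After Purchase 4: 449 on hand, pool $4,484.68 (≈ $9.9882 each)
Sale 3, sell 192: 192/449 × $4,484.68 → $1,917.72
After Purchase 5: 537 on hand, pool $5,926.96 (≈ $11.0372 each)
Sale 4, sell 276: 276/537 × $5,926.96 → $3,046.25
Total COGS = $1,273.08 + $1,006.24 + $1,917.72 + $3,046.25 = $7,243.29
Ending inventory (cost pool remaining) = $2,880.71
Check: goods available $10,124.00 = COGS $7,243.29 + ending $2,880.71

Ending inventory = $2,880.71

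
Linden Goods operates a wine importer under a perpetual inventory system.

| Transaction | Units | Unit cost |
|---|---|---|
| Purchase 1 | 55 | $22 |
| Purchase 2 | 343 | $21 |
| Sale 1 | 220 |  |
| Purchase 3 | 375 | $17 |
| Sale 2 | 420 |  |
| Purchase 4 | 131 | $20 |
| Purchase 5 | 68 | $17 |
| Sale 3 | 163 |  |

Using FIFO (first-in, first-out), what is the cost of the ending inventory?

Sale 1 (220) [FIFO — oldest first]: 55 @ $22 + 165 @ $21 = $4,675
Sale 2 (420) [FIFO — oldest first]: 178 @ $21 + 242 @ $17 = $7,852
Sale 3 (163) [FIFO — oldest first]: 133 @ $17 + 30 @ $20 = $2,861
Total COGS = $4,675 + $7,852 + $2,861 = $15,388
Ending inventory: 101 @ $20 + 68 @ $17 = $3,176

Ending inventory = $3,176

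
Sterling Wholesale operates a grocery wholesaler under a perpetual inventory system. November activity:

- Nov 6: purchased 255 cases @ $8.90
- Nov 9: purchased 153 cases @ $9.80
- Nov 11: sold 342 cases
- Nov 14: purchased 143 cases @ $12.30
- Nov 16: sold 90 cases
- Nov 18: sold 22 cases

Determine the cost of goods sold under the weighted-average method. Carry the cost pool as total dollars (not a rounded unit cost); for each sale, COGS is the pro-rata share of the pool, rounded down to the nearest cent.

COGS = $4,428.50

After Nov 6: 255 on hand, pool $2,269.50 (≈ $8.9000 each)
After Nov 9: 408 on hand, pool $3,768.90 (≈ $9.2375 each)
Nov 11, sell 342: 342/408 × $3,768.90 → $3,159.22
After Nov 14: 209 on hand, pool $2,368.58 (≈ $11.3329 each)
Nov 16, sell 90: 90/209 × $2,368.58 → $1,019.96
Nov 18, sell 22: 22/119 × $1,348.62 → $249.32
Total COGS = $3,159.22 + $1,019.96 + $249.32 = $4,428.50
Ending inventory (cost pool remaining) = $1,099.30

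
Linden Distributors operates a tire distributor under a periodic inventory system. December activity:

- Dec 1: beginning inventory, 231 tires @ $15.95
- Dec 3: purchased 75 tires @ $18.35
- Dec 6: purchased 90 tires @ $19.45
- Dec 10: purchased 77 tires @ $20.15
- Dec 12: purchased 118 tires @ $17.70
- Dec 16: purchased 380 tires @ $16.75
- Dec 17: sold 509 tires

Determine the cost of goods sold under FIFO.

COGS = $8,999.95

Dec 17, 509 sold [FIFO — oldest first]: 231 @ $15.95 + 75 @ $18.35 + 90 @ $19.45 + 77 @ $20.15 + 36 @ $17.70 = $8,999.95
Ending inventory: 82 @ $17.70 + 380 @ $16.75 = $7,816.40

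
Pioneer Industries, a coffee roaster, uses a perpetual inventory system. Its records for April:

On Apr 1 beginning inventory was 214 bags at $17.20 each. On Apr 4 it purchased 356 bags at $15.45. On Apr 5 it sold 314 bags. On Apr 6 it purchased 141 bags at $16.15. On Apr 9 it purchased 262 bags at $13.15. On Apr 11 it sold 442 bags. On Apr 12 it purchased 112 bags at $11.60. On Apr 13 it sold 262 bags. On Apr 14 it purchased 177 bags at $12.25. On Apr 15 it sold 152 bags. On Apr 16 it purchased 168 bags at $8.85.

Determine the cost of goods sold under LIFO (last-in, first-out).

Apr 5, 314 sold [LIFO — newest first]: 314 @ $15.45 = $4,851.30
Apr 11, 442 sold [LIFO — newest first]: 262 @ $13.15 + 141 @ $16.15 + 39 @ $15.45 = $6,325.00
Apr 13, 262 sold [LIFO — newest first]: 112 @ $11.60 + 3 @ $15.45 + 147 @ $17.20 = $3,873.95
Apr 15, 152 sold [LIFO — newest first]: 152 @ $12.25 = $1,862.00
Total COGS = $4,851.30 + $6,325.00 + $3,873.95 + $1,862.00 = $16,912.25
Ending inventory: 67 @ $17.20 + 25 @ $12.25 + 168 @ $8.85 = $2,945.45

COGS = $16,912.25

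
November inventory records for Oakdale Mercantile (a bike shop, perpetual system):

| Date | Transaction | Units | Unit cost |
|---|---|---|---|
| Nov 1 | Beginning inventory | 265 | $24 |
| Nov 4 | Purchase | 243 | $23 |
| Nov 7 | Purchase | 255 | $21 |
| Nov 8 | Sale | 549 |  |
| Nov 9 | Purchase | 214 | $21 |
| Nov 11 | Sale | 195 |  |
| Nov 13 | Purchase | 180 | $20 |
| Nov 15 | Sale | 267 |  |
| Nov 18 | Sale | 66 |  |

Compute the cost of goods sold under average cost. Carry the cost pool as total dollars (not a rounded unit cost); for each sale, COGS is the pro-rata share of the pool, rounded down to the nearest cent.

COGS = $23,714.97

After Nov 1: 265 on hand, pool $6,360.00 (≈ $24.0000 each)
After Nov 4: 508 on hand, pool $11,949.00 (≈ $23.5217 each)
After Nov 7: 763 on hand, pool $17,304.00 (≈ $22.6789 each)
Nov 8, sell 549: 549/763 × $17,304.00 → $12,450.71
After Nov 9: 428 on hand, pool $9,347.29 (≈ $21.8395 each)
Nov 11, sell 195: 195/428 × $9,347.29 → $4,258.69
After Nov 13: 413 on hand, pool $8,688.60 (≈ $21.0378 each)
Nov 15, sell 267: 267/413 × $8,688.60 → $5,617.08
Nov 18, sell 66: 66/146 × $3,071.52 → $1,388.49
Total COGS = $12,450.71 + $4,258.69 + $5,617.08 + $1,388.49 = $23,714.97
Ending inventory (cost pool remaining) = $1,683.03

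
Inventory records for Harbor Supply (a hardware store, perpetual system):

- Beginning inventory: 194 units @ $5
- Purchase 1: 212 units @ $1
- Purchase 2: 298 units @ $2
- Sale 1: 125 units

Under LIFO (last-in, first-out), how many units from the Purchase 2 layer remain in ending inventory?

173

Sale 1 (125) [LIFO — newest first]: 125 @ $2 = $250
Ending inventory: 194 @ $5 + 212 @ $1 + 173 @ $2 = $1,528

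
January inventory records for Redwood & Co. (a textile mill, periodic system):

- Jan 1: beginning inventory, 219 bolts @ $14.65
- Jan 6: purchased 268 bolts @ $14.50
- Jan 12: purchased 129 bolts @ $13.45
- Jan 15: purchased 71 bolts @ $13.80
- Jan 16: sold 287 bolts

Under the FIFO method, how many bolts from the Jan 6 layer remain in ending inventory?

Jan 16, 287 sold [FIFO — oldest first]: 219 @ $14.65 + 68 @ $14.50 = $4,194.35
Ending inventory: 200 @ $14.50 + 129 @ $13.45 + 71 @ $13.80 = $5,614.85

200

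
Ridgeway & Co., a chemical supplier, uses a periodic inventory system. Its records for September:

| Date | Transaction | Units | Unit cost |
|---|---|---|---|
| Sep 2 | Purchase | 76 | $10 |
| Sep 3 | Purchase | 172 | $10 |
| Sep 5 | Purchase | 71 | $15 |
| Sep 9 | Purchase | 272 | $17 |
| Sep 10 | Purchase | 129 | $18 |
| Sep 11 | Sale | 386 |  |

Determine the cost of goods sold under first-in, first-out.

Sep 11, 386 sold [FIFO — oldest first]: 76 @ $10 + 172 @ $10 + 71 @ $15 + 67 @ $17 = $4,684
Ending inventory: 205 @ $17 + 129 @ $18 = $5,807

COGS = $4,684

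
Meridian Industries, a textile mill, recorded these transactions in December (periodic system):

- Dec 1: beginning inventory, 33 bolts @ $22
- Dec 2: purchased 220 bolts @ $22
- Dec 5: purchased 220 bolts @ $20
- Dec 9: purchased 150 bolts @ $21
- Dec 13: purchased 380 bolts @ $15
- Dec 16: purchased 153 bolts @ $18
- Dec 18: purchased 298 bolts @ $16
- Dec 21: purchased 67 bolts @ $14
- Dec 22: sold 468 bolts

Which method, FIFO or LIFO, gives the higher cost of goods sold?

FIFO COGS: 33 @ $22 + 220 @ $22 + 215 @ $20 = $9,866
LIFO COGS: 67 @ $14 + 298 @ $16 + 103 @ $18 = $7,560

FIFO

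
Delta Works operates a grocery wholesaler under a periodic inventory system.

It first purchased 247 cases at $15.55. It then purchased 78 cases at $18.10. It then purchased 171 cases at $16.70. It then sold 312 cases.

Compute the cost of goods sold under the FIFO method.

Sale 1 (312) [FIFO — oldest first]: 247 @ $15.55 + 65 @ $18.10 = $5,017.35
Ending inventory: 13 @ $18.10 + 171 @ $16.70 = $3,091.00

COGS = $5,017.35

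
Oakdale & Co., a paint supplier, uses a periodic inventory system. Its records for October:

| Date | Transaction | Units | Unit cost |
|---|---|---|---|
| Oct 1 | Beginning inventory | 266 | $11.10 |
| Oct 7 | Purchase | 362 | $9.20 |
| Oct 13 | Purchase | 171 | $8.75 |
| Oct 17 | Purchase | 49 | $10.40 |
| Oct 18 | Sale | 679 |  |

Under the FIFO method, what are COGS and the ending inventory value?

COGS = $6,729.25; ending inventory = $1,559.60

Oct 18, 679 sold [FIFO — oldest first]: 266 @ $11.10 + 362 @ $9.20 + 51 @ $8.75 = $6,729.25
Ending inventory: 120 @ $8.75 + 49 @ $10.40 = $1,559.60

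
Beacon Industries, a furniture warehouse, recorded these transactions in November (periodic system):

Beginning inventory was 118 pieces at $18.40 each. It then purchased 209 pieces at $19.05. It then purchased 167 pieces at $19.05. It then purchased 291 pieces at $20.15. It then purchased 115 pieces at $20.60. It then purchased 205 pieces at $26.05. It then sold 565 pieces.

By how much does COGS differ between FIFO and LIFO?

$1,881.35

FIFO COGS: 118 @ $18.40 + 209 @ $19.05 + 167 @ $19.05 + 71 @ $20.15 = $10,764.65
LIFO COGS: 205 @ $26.05 + 115 @ $20.60 + 245 @ $20.15 = $12,646.00
Difference = |$10,764.65 − $12,646.00| = $1,881.35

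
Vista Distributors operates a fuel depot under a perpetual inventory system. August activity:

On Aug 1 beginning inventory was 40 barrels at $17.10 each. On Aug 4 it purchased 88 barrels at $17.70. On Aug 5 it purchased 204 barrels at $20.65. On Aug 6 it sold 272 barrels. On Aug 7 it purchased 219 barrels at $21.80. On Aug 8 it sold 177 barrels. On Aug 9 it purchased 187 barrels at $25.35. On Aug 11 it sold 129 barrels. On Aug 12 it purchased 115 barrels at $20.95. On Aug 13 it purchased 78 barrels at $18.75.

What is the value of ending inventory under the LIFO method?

Ending inventory = $7,295.65

Aug 6, 272 sold [LIFO — newest first]: 204 @ $20.65 + 68 @ $17.70 = $5,416.20
Aug 8, 177 sold [LIFO — newest first]: 177 @ $21.80 = $3,858.60
Aug 11, 129 sold [LIFO — newest first]: 129 @ $25.35 = $3,270.15
Total COGS = $5,416.20 + $3,858.60 + $3,270.15 = $12,544.95
Ending inventory: 40 @ $17.10 + 20 @ $17.70 + 42 @ $21.80 + 58 @ $25.35 + 115 @ $20.95 + 78 @ $18.75 = $7,295.65
Check: goods available $19,840.60 = COGS $12,544.95 + ending $7,295.65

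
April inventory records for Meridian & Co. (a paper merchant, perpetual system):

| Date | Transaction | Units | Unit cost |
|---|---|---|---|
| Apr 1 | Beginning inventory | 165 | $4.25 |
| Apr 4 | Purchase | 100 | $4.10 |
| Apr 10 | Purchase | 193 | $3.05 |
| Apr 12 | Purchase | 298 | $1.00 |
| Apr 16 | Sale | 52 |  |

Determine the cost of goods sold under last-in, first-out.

COGS = $52.00

Apr 16, 52 sold [LIFO — newest first]: 52 @ $1.00 = $52.00
Ending inventory: 165 @ $4.25 + 100 @ $4.10 + 193 @ $3.05 + 246 @ $1.00 = $1,945.90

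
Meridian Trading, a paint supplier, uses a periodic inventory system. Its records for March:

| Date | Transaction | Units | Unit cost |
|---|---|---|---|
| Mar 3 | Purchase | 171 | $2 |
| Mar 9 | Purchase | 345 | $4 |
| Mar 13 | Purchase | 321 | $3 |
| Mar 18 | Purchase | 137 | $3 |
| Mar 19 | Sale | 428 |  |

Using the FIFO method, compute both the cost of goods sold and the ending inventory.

Mar 19, 428 sold [FIFO — oldest first]: 171 @ $2 + 257 @ $4 = $1,370
Ending inventory: 88 @ $4 + 321 @ $3 + 137 @ $3 = $1,726
Check: goods available $3,096 = COGS $1,370 + ending $1,726

COGS = $1,370; ending inventory = $1,726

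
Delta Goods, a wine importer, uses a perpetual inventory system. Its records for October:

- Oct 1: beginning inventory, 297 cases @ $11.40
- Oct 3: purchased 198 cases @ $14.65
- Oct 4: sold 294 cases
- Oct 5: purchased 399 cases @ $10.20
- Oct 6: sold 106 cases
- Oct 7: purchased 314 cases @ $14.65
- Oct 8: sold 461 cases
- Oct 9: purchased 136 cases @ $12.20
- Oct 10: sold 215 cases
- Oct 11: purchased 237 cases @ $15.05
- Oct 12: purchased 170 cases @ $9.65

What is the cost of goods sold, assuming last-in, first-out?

Oct 4, 294 sold [LIFO — newest first]: 198 @ $14.65 + 96 @ $11.40 = $3,995.10
Oct 6, 106 sold [LIFO — newest first]: 106 @ $10.20 = $1,081.20
Oct 8, 461 sold [LIFO — newest first]: 314 @ $14.65 + 147 @ $10.20 = $6,099.50
Oct 10, 215 sold [LIFO — newest first]: 136 @ $12.20 + 79 @ $10.20 = $2,465.00
Total COGS = $3,995.10 + $1,081.20 + $6,099.50 + $2,465.00 = $13,640.80
Ending inventory: 201 @ $11.40 + 67 @ $10.20 + 237 @ $15.05 + 170 @ $9.65 = $8,182.15
Check: goods available $21,822.95 = COGS $13,640.80 + ending $8,182.15

COGS = $13,640.80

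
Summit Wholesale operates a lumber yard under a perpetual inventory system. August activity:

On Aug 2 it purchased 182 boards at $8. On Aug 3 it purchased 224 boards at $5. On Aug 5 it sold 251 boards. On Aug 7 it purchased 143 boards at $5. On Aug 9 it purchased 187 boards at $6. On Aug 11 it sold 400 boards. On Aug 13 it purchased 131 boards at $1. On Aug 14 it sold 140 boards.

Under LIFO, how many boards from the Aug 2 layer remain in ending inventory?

Aug 5, 251 sold [LIFO — newest first]: 224 @ $5 + 27 @ $8 = $1,336
Aug 11, 400 sold [LIFO — newest first]: 187 @ $6 + 143 @ $5 + 70 @ $8 = $2,397
Aug 14, 140 sold [LIFO — newest first]: 131 @ $1 + 9 @ $8 = $203
Total COGS = $1,336 + $2,397 + $203 = $3,936
Ending inventory: 76 @ $8 = $608
Check: goods available $4,544 = COGS $3,936 + ending $608

76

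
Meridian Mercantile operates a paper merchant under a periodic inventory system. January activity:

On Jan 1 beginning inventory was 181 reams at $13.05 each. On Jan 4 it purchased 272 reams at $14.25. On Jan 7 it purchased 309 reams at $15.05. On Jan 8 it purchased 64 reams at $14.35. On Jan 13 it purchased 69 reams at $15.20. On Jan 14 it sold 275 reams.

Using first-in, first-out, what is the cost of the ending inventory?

Jan 14, 275 sold [FIFO — oldest first]: 181 @ $13.05 + 94 @ $14.25 = $3,701.55
Ending inventory: 178 @ $14.25 + 309 @ $15.05 + 64 @ $14.35 + 69 @ $15.20 = $9,154.15
Check: goods available $12,855.70 = COGS $3,701.55 + ending $9,154.15

Ending inventory = $9,154.15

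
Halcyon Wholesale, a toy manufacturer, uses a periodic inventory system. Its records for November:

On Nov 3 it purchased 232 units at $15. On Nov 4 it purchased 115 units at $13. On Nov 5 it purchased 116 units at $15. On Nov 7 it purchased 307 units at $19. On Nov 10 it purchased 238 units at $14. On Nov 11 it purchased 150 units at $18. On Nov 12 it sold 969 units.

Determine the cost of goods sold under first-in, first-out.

Nov 12, 969 sold [FIFO — oldest first]: 232 @ $15 + 115 @ $13 + 116 @ $15 + 307 @ $19 + 199 @ $14 = $15,334
Ending inventory: 39 @ $14 + 150 @ $18 = $3,246

COGS = $15,334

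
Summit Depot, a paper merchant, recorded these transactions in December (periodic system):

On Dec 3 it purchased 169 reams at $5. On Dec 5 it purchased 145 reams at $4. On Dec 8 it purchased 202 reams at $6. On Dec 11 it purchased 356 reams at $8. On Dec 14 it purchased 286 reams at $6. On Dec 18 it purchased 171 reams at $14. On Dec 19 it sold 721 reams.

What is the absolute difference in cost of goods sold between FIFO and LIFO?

FIFO COGS: 169 @ $5 + 145 @ $4 + 202 @ $6 + 205 @ $8 = $4,277
LIFO COGS: 171 @ $14 + 286 @ $6 + 264 @ $8 = $6,222
Difference = |$4,277 − $6,222| = $1,945

$1,945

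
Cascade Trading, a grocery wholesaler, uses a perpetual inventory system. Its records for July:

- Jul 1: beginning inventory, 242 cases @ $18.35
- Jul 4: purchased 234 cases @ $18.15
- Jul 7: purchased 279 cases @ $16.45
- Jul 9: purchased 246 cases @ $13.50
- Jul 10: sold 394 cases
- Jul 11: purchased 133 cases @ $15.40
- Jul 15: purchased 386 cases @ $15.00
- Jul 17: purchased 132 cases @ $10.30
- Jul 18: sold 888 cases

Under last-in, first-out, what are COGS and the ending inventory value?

COGS = $19,032.25; ending inventory = $6,763.90

Jul 10, 394 sold [LIFO — newest first]: 246 @ $13.50 + 148 @ $16.45 = $5,755.60
Jul 18, 888 sold [LIFO — newest first]: 132 @ $10.30 + 386 @ $15.00 + 133 @ $15.40 + 131 @ $16.45 + 106 @ $18.15 = $13,276.65
Total COGS = $5,755.60 + $13,276.65 = $19,032.25
Ending inventory: 242 @ $18.35 + 128 @ $18.15 = $6,763.90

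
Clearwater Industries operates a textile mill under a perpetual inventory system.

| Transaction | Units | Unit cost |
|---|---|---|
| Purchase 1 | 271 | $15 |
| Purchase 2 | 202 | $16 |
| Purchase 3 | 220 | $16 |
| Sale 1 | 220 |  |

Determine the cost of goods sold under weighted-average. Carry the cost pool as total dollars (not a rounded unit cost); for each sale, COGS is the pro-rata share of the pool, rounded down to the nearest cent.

After Purchase 1: 271 on hand, pool $4,065.00 (≈ $15.0000 each)
After Purchase 2: 473 on hand, pool $7,297.00 (≈ $15.4271 each)
After Purchase 3: 693 on hand, pool $10,817.00 (≈ $15.6089 each)
Sale 1, sell 220: 220/693 × $10,817.00 → $3,433.96
Ending inventory (cost pool remaining) = $7,383.04

COGS = $3,433.96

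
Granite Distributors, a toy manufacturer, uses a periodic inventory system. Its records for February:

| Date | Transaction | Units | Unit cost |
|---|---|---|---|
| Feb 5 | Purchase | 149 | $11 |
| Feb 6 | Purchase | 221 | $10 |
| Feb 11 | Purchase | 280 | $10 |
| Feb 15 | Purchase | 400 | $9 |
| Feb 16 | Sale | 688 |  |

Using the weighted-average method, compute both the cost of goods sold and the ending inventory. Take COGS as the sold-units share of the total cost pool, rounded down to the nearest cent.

Feb 16, sell 688: 688/1050 × $10,249.00 → $6,715.53
Ending inventory (cost pool remaining) = $3,533.47
Check: goods available $10,249.00 = COGS $6,715.53 + ending $3,533.47

COGS = $6,715.53; ending inventory = $3,533.47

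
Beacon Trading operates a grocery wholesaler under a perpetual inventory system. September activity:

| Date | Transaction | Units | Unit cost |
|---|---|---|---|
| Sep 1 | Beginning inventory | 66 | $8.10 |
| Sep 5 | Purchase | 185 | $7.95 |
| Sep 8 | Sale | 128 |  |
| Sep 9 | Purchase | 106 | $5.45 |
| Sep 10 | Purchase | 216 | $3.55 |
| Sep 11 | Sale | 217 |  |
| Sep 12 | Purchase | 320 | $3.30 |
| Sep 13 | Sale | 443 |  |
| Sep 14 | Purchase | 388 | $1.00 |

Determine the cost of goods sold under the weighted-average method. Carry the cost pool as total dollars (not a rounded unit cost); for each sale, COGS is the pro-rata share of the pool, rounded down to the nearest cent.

After Sep 1: 66 on hand, pool $534.60 (≈ $8.1000 each)
After Sep 5: 251 on hand, pool $2,005.35 (≈ $7.9894 each)
Sep 8, sell 128: 128/251 × $2,005.35 → $1,022.64
After Sep 9: 229 on hand, pool $1,560.41 (≈ $6.8140 each)
After Sep 10: 445 on hand, pool $2,327.21 (≈ $5.2297 each)
Sep 11, sell 217: 217/445 × $2,327.21 → $1,134.84
After Sep 12: 548 on hand, pool $2,248.37 (≈ $4.1029 each)
Sep 13, sell 443: 443/548 × $2,248.37 → $1,817.56
After Sep 14: 493 on hand, pool $818.81 (≈ $1.6609 each)
Total COGS = $1,022.64 + $1,134.84 + $1,817.56 = $3,975.04
Ending inventory (cost pool remaining) = $818.81

COGS = $3,975.04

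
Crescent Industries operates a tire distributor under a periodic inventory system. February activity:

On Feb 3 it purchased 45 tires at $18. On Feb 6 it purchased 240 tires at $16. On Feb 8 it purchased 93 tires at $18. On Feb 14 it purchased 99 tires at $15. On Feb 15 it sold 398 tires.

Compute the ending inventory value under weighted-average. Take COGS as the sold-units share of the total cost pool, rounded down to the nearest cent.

Ending inventory = $1,293.32

Feb 15, sell 398: 398/477 × $7,809.00 → $6,515.68
Ending inventory (cost pool remaining) = $1,293.32
Check: goods available $7,809.00 = COGS $6,515.68 + ending $1,293.32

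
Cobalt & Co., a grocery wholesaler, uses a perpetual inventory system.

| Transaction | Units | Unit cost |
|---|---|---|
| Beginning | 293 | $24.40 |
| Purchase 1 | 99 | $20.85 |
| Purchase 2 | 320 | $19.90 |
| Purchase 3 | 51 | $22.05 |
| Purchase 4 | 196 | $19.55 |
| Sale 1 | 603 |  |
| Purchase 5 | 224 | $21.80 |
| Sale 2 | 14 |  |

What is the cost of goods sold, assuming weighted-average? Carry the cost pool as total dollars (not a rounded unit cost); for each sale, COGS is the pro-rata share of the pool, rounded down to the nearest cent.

COGS = $13,215.58

After Beginning: 293 on hand, pool $7,149.20 (≈ $24.4000 each)
After Purchase 1: 392 on hand, pool $9,213.35 (≈ $23.5034 each)
After Purchase 2: 712 on hand, pool $15,581.35 (≈ $21.8839 each)
After Purchase 3: 763 on hand, pool $16,705.90 (≈ $21.8950 each)
After Purchase 4: 959 on hand, pool $20,537.70 (≈ $21.4157 each)
Sale 1, sell 603: 603/959 × $20,537.70 → $12,913.69
After Purchase 5: 580 on hand, pool $12,507.21 (≈ $21.5642 each)
Sale 2, sell 14: 14/580 × $12,507.21 → $301.89
Total COGS = $12,913.69 + $301.89 = $13,215.58
Ending inventory (cost pool remaining) = $12,205.32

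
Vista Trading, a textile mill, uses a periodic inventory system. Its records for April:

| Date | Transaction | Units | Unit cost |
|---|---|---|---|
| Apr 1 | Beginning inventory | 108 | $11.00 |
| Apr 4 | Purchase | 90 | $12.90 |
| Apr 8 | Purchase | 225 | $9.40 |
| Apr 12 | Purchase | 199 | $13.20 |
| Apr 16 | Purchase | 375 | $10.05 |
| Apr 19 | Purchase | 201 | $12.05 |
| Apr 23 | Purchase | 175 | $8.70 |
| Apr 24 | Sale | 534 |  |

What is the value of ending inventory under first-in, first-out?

Apr 24, 534 sold [FIFO — oldest first]: 108 @ $11.00 + 90 @ $12.90 + 225 @ $9.40 + 111 @ $13.20 = $5,929.20
Ending inventory: 88 @ $13.20 + 375 @ $10.05 + 201 @ $12.05 + 175 @ $8.70 = $8,874.90
Check: goods available $14,804.10 = COGS $5,929.20 + ending $8,874.90

Ending inventory = $8,874.90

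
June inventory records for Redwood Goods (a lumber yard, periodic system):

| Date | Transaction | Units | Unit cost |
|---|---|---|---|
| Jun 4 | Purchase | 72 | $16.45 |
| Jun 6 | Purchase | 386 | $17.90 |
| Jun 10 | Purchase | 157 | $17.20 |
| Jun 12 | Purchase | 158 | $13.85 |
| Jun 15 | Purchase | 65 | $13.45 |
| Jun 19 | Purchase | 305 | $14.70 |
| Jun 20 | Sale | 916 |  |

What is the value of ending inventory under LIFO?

Jun 20, 916 sold [LIFO — newest first]: 305 @ $14.70 + 65 @ $13.45 + 158 @ $13.85 + 157 @ $17.20 + 231 @ $17.90 = $14,381.35
Ending inventory: 72 @ $16.45 + 155 @ $17.90 = $3,958.90
Check: goods available $18,340.25 = COGS $14,381.35 + ending $3,958.90

Ending inventory = $3,958.90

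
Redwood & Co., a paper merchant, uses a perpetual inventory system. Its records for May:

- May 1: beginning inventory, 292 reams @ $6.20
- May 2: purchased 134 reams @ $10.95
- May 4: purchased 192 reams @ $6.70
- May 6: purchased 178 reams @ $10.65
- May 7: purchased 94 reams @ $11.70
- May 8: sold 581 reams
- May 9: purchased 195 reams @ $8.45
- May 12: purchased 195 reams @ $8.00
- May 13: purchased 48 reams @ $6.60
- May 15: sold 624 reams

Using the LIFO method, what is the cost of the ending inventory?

May 8, 581 sold [LIFO — newest first]: 94 @ $11.70 + 178 @ $10.65 + 192 @ $6.70 + 117 @ $10.95 = $5,563.05
May 15, 624 sold [LIFO — newest first]: 48 @ $6.60 + 195 @ $8.00 + 195 @ $8.45 + 17 @ $10.95 + 169 @ $6.20 = $4,758.50
Total COGS = $5,563.05 + $4,758.50 = $10,321.55
Ending inventory: 123 @ $6.20 = $762.60
Check: goods available $11,084.15 = COGS $10,321.55 + ending $762.60

Ending inventory = $762.60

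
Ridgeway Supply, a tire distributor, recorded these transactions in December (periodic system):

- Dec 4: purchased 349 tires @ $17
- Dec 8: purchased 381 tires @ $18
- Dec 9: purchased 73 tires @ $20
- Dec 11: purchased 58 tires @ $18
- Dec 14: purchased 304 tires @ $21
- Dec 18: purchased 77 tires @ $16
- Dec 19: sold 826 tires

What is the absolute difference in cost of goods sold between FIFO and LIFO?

FIFO COGS: 349 @ $17 + 381 @ $18 + 73 @ $20 + 23 @ $18 = $14,665
LIFO COGS: 77 @ $16 + 304 @ $21 + 58 @ $18 + 73 @ $20 + 314 @ $18 = $15,772
Difference = |$14,665 − $15,772| = $1,107

$1,107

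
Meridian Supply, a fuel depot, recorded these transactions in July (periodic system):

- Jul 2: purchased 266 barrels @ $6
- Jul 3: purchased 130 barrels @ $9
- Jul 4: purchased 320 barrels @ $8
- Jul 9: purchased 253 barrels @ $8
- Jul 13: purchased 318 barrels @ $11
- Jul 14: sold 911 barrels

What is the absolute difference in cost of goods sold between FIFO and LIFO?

$1,376

FIFO COGS: 266 @ $6 + 130 @ $9 + 320 @ $8 + 195 @ $8 = $6,886
LIFO COGS: 318 @ $11 + 253 @ $8 + 320 @ $8 + 20 @ $9 = $8,262
Difference = |$6,886 − $8,262| = $1,376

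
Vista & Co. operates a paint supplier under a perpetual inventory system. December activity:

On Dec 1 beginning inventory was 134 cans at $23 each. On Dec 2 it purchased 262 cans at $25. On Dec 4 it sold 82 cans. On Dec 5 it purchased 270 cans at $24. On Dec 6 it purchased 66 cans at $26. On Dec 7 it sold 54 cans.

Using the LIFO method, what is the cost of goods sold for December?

Dec 4, 82 sold [LIFO — newest first]: 82 @ $25 = $2,050
Dec 7, 54 sold [LIFO — newest first]: 54 @ $26 = $1,404
Total COGS = $2,050 + $1,404 = $3,454
Ending inventory: 134 @ $23 + 180 @ $25 + 270 @ $24 + 12 @ $26 = $14,374
Check: goods available $17,828 = COGS $3,454 + ending $14,374

COGS = $3,454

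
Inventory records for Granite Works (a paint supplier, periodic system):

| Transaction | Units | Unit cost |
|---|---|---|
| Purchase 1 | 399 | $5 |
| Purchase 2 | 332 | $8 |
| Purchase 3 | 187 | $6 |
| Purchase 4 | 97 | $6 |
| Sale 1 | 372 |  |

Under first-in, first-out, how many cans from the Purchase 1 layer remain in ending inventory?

27

Sale 1 (372) [FIFO — oldest first]: 372 @ $5 = $1,860
Ending inventory: 27 @ $5 + 332 @ $8 + 187 @ $6 + 97 @ $6 = $4,495
Check: goods available $6,355 = COGS $1,860 + ending $4,495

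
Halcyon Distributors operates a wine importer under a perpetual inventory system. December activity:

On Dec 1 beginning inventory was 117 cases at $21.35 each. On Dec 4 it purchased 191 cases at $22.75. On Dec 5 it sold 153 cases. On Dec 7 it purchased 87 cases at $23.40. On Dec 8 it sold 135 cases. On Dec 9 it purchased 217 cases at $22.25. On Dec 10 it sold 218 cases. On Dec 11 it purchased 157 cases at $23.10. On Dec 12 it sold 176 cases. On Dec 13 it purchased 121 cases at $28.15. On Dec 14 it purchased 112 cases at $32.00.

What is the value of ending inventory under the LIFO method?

Dec 5, 153 sold [LIFO — newest first]: 153 @ $22.75 = $3,480.75
Dec 8, 135 sold [LIFO — newest first]: 87 @ $23.40 + 38 @ $22.75 + 10 @ $21.35 = $3,113.80
Dec 10, 218 sold [LIFO — newest first]: 217 @ $22.25 + 1 @ $21.35 = $4,849.60
Dec 12, 176 sold [LIFO — newest first]: 157 @ $23.10 + 19 @ $21.35 = $4,032.35
Total COGS = $3,480.75 + $3,113.80 + $4,849.60 + $4,032.35 = $15,476.50
Ending inventory: 87 @ $21.35 + 121 @ $28.15 + 112 @ $32.00 = $8,847.60

Ending inventory = $8,847.60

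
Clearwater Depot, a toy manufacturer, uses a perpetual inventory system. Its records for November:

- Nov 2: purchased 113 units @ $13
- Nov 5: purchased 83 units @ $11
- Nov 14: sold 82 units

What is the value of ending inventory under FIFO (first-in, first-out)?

Nov 14, 82 sold [FIFO — oldest first]: 82 @ $13 = $1,066
Ending inventory: 31 @ $13 + 83 @ $11 = $1,316

Ending inventory = $1,316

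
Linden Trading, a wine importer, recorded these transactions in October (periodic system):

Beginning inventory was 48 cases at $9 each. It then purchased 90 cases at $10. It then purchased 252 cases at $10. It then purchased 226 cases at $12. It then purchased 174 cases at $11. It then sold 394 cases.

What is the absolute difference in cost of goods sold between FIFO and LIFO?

FIFO COGS: 48 @ $9 + 90 @ $10 + 252 @ $10 + 4 @ $12 = $3,900
LIFO COGS: 174 @ $11 + 220 @ $12 = $4,554
Difference = |$3,900 − $4,554| = $654

$654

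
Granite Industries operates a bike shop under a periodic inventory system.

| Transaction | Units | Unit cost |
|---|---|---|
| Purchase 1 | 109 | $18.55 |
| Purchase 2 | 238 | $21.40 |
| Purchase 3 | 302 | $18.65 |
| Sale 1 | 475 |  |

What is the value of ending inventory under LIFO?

Ending inventory = $3,412.95

Sale 1 (475) [LIFO — newest first]: 302 @ $18.65 + 173 @ $21.40 = $9,334.50
Ending inventory: 109 @ $18.55 + 65 @ $21.40 = $3,412.95
Check: goods available $12,747.45 = COGS $9,334.50 + ending $3,412.95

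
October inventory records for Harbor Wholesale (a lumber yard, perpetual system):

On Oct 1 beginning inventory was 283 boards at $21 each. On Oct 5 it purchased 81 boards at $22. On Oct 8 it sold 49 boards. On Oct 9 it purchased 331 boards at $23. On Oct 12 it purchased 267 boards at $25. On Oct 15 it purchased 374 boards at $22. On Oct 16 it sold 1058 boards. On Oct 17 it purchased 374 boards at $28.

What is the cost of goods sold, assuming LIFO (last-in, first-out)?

COGS = $25,432

Oct 8, 49 sold [LIFO — newest first]: 49 @ $22 = $1,078
Oct 16, 1058 sold [LIFO — newest first]: 374 @ $22 + 267 @ $25 + 331 @ $23 + 32 @ $22 + 54 @ $21 = $24,354
Total COGS = $1,078 + $24,354 = $25,432
Ending inventory: 229 @ $21 + 374 @ $28 = $15,281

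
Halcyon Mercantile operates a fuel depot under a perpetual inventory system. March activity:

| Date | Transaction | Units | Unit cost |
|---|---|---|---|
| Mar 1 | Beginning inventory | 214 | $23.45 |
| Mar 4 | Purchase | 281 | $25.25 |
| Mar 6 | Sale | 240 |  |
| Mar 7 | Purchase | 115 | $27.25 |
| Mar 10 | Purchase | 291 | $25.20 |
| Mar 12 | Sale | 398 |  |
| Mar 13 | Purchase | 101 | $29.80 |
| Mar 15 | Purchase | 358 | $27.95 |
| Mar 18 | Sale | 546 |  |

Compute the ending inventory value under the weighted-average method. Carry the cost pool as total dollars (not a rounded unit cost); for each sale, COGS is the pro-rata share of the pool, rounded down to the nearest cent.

Ending inventory = $4,793.31

After Mar 1: 214 on hand, pool $5,018.30 (≈ $23.4500 each)
After Mar 4: 495 on hand, pool $12,113.55 (≈ $24.4718 each)
Mar 6, sell 240: 240/495 × $12,113.55 → $5,873.23
After Mar 7: 370 on hand, pool $9,374.07 (≈ $25.3353 each)
After Mar 10: 661 on hand, pool $16,707.27 (≈ $25.2757 each)
Mar 12, sell 398: 398/661 × $16,707.27 → $10,059.74
After Mar 13: 364 on hand, pool $9,657.33 (≈ $26.5311 each)
After Mar 15: 722 on hand, pool $19,663.43 (≈ $27.2347 each)
Mar 18, sell 546: 546/722 × $19,663.43 → $14,870.12
Total COGS = $5,873.23 + $10,059.74 + $14,870.12 = $30,803.09
Ending inventory (cost pool remaining) = $4,793.31
Check: goods available $35,596.40 = COGS $30,803.09 + ending $4,793.31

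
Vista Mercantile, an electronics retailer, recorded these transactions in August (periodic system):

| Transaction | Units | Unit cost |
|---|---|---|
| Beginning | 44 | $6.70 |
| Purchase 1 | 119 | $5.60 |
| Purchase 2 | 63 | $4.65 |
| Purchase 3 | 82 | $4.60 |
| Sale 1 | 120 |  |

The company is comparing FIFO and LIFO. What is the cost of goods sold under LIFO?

FIFO COGS: 44 @ $6.70 + 76 @ $5.60 = $720.40
LIFO COGS: 82 @ $4.60 + 38 @ $4.65 = $553.90

COGS = $553.90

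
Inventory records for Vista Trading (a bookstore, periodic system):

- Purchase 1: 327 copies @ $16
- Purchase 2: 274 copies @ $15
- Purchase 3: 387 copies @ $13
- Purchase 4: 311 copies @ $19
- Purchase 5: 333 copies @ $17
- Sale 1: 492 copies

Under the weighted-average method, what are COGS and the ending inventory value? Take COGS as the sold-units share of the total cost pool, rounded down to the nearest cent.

Sale 1, sell 492: 492/1632 × $25,943.00 → $7,821.05
Ending inventory (cost pool remaining) = $18,121.95

COGS = $7,821.05; ending inventory = $18,121.95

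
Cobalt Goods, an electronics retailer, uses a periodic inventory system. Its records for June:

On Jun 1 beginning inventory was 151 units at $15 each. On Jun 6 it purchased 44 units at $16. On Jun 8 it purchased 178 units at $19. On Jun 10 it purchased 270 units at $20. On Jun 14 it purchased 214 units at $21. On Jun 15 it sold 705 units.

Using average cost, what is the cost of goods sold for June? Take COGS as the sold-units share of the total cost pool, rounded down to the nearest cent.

Jun 15, sell 705: 705/857 × $16,245.00 → $13,363.73
Ending inventory (cost pool remaining) = $2,881.27
Check: goods available $16,245.00 = COGS $13,363.73 + ending $2,881.27

COGS = $13,363.73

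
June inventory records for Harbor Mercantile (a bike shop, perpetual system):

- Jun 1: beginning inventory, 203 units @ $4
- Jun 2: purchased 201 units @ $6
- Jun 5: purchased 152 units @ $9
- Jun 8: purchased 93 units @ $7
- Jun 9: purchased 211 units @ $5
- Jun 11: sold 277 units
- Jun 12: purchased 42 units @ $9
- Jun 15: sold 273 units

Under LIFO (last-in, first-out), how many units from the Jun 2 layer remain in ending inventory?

149

Jun 11, 277 sold [LIFO — newest first]: 211 @ $5 + 66 @ $7 = $1,517
Jun 15, 273 sold [LIFO — newest first]: 42 @ $9 + 27 @ $7 + 152 @ $9 + 52 @ $6 = $2,247
Total COGS = $1,517 + $2,247 = $3,764
Ending inventory: 203 @ $4 + 149 @ $6 = $1,706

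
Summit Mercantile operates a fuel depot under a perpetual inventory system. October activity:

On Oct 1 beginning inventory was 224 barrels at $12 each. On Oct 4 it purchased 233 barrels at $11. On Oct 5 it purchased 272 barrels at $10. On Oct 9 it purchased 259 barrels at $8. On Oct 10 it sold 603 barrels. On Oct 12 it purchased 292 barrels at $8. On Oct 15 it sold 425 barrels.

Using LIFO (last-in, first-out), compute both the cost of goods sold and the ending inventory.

COGS = $9,383; ending inventory = $2,996

Oct 10, 603 sold [LIFO — newest first]: 259 @ $8 + 272 @ $10 + 72 @ $11 = $5,584
Oct 15, 425 sold [LIFO — newest first]: 292 @ $8 + 133 @ $11 = $3,799
Total COGS = $5,584 + $3,799 = $9,383
Ending inventory: 224 @ $12 + 28 @ $11 = $2,996
Check: goods available $12,379 = COGS $9,383 + ending $2,996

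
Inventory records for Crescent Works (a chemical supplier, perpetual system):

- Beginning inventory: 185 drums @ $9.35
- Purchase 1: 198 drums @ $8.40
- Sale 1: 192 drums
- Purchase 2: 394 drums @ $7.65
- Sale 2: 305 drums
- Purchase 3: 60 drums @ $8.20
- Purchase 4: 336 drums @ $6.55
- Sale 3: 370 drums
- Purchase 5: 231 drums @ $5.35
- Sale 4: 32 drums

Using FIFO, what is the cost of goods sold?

Sale 1 (192) [FIFO — oldest first]: 185 @ $9.35 + 7 @ $8.40 = $1,788.55
Sale 2 (305) [FIFO — oldest first]: 191 @ $8.40 + 114 @ $7.65 = $2,476.50
Sale 3 (370) [FIFO — oldest first]: 280 @ $7.65 + 60 @ $8.20 + 30 @ $6.55 = $2,830.50
Sale 4 (32) [FIFO — oldest first]: 32 @ $6.55 = $209.60
Total COGS = $1,788.55 + $2,476.50 + $2,830.50 + $209.60 = $7,305.15
Ending inventory: 274 @ $6.55 + 231 @ $5.35 = $3,030.55

COGS = $7,305.15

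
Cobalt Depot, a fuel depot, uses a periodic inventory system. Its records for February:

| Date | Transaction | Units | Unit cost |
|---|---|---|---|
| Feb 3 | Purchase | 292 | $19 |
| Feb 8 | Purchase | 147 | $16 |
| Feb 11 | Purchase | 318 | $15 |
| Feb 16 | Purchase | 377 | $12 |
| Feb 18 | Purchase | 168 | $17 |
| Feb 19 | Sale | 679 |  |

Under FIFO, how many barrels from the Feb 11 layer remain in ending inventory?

78

Feb 19, 679 sold [FIFO — oldest first]: 292 @ $19 + 147 @ $16 + 240 @ $15 = $11,500
Ending inventory: 78 @ $15 + 377 @ $12 + 168 @ $17 = $8,550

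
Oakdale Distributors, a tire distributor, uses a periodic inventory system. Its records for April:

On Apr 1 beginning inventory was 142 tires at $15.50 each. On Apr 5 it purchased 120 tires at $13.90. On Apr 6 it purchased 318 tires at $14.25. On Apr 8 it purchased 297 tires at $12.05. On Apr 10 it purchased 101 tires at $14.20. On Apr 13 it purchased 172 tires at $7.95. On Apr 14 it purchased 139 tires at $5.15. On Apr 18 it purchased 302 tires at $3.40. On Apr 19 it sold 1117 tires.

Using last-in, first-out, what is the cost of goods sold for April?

COGS = $9,633.60

Apr 19, 1117 sold [LIFO — newest first]: 302 @ $3.40 + 139 @ $5.15 + 172 @ $7.95 + 101 @ $14.20 + 297 @ $12.05 + 106 @ $14.25 = $9,633.60
Ending inventory: 142 @ $15.50 + 120 @ $13.90 + 212 @ $14.25 = $6,890.00
Check: goods available $16,523.60 = COGS $9,633.60 + ending $6,890.00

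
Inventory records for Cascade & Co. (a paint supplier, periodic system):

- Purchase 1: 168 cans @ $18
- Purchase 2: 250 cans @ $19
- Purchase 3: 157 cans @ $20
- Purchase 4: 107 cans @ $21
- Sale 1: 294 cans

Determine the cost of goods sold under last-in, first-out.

Sale 1 (294) [LIFO — newest first]: 107 @ $21 + 157 @ $20 + 30 @ $19 = $5,957
Ending inventory: 168 @ $18 + 220 @ $19 = $7,204
Check: goods available $13,161 = COGS $5,957 + ending $7,204

COGS = $5,957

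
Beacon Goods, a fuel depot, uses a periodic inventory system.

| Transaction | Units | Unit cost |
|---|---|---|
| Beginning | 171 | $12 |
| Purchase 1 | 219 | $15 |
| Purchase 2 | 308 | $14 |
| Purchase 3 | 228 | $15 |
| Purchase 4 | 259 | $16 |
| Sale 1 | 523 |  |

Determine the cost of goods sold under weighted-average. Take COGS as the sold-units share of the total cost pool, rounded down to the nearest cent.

Sale 1, sell 523: 523/1185 × $17,213.00 → $7,596.96
Ending inventory (cost pool remaining) = $9,616.04

COGS = $7,596.96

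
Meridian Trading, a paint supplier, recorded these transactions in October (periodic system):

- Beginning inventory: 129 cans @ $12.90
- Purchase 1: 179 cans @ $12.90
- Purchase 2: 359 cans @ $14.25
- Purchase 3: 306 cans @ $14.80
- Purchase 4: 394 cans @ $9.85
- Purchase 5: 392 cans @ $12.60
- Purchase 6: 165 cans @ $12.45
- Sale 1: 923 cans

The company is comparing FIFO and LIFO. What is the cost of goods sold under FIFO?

FIFO COGS: 129 @ $12.90 + 179 @ $12.90 + 359 @ $14.25 + 256 @ $14.80 = $12,877.75
LIFO COGS: 165 @ $12.45 + 392 @ $12.60 + 366 @ $9.85 = $10,598.55

COGS = $12,877.75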